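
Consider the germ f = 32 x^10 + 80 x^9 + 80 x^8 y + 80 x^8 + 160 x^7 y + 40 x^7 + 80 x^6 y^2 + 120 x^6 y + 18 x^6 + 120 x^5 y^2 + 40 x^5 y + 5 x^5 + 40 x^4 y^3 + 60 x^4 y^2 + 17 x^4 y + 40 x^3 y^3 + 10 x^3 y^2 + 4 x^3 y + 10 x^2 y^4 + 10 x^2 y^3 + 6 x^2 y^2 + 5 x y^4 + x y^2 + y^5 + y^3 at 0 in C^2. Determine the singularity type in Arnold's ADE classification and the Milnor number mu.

Type D6, Milnor number mu = 6.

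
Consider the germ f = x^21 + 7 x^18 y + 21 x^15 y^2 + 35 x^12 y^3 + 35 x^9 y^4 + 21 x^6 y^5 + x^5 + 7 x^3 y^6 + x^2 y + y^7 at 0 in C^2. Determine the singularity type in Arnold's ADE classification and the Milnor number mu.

Type D_{8}, Milnor number mu = 8.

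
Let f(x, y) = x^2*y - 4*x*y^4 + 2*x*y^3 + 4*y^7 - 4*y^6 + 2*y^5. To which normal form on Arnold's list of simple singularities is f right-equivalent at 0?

The Hessian of f at 0 is [[0, 0], [0, 0]] with rank 0, so corank 2. A Groebner basis of the Jacobian ideal J(f) in C{x,y} is {x^3, x^2*y, -x^2/4 + x*y^2, x^2/2 + x*y + y^3}; counting standard monomials gives mu = 6. Corank 2; j^3 = x^2*y has shape L^2 M (L != M), so D-series; mu = 6 gives D_6.

D6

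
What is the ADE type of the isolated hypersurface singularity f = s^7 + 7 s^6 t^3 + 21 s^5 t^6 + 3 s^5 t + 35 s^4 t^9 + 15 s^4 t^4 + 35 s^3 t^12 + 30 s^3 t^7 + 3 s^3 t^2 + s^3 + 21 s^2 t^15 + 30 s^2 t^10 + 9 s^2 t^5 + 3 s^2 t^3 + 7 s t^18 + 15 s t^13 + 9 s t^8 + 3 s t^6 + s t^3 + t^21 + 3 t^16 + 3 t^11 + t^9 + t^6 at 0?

E7

The Hessian of f at 0 has rank 0. Corank 2; j^3 = s^3 is a perfect cube, so E-series; the 4-jet and mu = 7 give E_7.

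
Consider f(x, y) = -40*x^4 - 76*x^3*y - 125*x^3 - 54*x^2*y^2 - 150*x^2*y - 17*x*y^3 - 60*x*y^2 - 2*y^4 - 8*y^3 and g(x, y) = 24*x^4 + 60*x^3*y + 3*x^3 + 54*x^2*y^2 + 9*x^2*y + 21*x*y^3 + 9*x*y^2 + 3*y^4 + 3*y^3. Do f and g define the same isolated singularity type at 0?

The Hessian of f at 0 is [[0, 0], [0, 0]] with rank 0, so corank 2. A Groebner basis of the Jacobian ideal J(f) in C{x,y} is {1171875*x^2/4 + 234375*x*y + y^4 + 125*y^3/4 + 46875*y^2, x^3 + 675*x^2/2 + 270*x*y + y^3/10 + 54*y^2, x^2*y - 2125*x^2/4 - 425*x*y - 13*y^3/60 - 85*y^2, 625*x^2 + x*y^2 + 500*x*y + 7*y^3/15 + 100*y^2}; counting standard monomials gives mu = 7. Corank 2; j^3 = -(5*x + 2*y)^3 is a perfect cube, so E-series; the 4-jet and mu = 7 give E_7. The Hessian of g at 0 is [[0, 0], [0, 0]] with rank 0, so corank 2. A Groebner basis of the Jacobian ideal J(g) in C{x,y} is {3*x^2/4 + 3*x*y/2 + y^4 - y^3/4 + 3*y^2/4, x^3 + 9*x^2/4 + 9*x*y/2 + y^3/4 + 9*y^2/4, x^2*y - 7*x^2/4 - 7*x*y/2 - 5*y^3/12 - 7*y^2/4, x^2 + x*y^2 + 2*x*y + 2*y^3/3 + y^2}; counting standard monomials gives mu = 7. Corank 2; j^3 = 3*(x + y)^3 is a perfect cube, so E-series; the 4-jet and mu = 7 give E_7. Both have type E_7, hence right-equivalent.

Yes.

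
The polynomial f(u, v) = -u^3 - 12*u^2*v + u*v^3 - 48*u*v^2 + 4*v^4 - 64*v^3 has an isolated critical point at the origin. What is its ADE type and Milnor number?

Type E_{7}, Milnor number mu = 7.

The Hessian of f at 0 has rank 0. Corank 2; j^3 = -(u + 4*v)^3 is a perfect cube, so E-series; the 4-jet and mu = 7 give E_7.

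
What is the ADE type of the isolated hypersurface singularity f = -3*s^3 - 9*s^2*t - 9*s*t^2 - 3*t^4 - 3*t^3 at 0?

The Hessian of f at 0 has rank 0. Corank 2; j^3 = -3*(s + t)^3 is a perfect cube, so E-series; the 4-jet and mu = 6 give E_6.

E6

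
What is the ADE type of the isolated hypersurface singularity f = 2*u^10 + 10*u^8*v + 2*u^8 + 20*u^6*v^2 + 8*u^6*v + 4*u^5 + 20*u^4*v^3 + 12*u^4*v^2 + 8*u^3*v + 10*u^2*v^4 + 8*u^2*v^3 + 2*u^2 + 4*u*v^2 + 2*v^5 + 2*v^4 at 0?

The Hessian of f at 0 has rank 1. Corank 1: A-series; mu = 4 gives A_4.

A_4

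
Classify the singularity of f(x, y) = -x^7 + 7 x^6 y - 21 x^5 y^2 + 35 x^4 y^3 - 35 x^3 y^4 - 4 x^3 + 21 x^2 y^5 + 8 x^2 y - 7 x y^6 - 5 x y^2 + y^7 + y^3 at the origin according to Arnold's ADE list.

The Hessian of f at 0 is [[0, 0], [0, 0]] with rank 0, so corank 2. A Groebner basis of the Jacobian ideal J(f) in C{x,y} is {128*x*y/7 + y^6 - 64*y^2/7, x*y^2 - y^3/2, x^2 - 3*x*y/2 + y^2/2}; counting standard monomials gives mu = 8. Corank 2; j^3 = -(x - y)*(2*x - y)^2 has shape L^2 M (L != M), so D-series; mu = 8 gives D_8.

D8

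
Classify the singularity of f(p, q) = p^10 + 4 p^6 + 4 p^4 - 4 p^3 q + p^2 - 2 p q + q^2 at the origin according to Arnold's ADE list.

The Hessian of f at 0 has rank 1. Corank 1: A-series; mu = 9 gives A_9.

A9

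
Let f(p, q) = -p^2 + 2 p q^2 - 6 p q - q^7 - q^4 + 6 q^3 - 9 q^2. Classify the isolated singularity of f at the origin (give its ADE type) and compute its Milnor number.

The Hessian of f at 0 has rank 1. Corank 1: A-series; mu = 6 gives A_6.

Type A6, Milnor number mu = 6.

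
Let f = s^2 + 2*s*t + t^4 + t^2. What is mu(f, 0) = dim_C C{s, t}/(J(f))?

3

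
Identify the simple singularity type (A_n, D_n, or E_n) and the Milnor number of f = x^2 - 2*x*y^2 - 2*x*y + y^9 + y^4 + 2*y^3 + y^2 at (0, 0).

The Hessian of f at 0 has rank 1. Corank 1: A-series; mu = 8 gives A_8.

Type A_8, Milnor number mu = 8.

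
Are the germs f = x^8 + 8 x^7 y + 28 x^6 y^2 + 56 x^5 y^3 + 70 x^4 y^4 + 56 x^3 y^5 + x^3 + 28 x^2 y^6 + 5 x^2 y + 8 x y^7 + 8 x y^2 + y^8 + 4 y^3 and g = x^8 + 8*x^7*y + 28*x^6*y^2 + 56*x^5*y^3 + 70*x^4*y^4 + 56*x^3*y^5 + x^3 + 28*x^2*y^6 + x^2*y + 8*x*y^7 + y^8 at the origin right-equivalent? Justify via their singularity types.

Yes.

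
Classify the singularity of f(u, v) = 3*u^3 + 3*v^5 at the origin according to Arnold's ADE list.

E_{8}

The Hessian of f at 0 is [[0, 0], [0, 0]] with rank 0, so corank 2. A Groebner basis of the Jacobian ideal J(f) in C{u,v} is {v^4, u^2}; counting standard monomials gives mu = 8. Corank 2; j^3 = 3*u^3 is a perfect cube, so E-series; the 5-jet and mu = 8 give E_8.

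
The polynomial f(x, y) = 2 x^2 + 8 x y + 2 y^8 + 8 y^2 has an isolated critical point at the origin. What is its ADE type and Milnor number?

Type A7, Milnor number mu = 7.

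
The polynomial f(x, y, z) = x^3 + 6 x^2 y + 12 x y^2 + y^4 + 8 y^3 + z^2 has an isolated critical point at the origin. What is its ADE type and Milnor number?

The Hessian of f at 0 has rank 1. Corank 2; j^3 = (x + 2*y)^3 is a perfect cube, so E-series; the 4-jet and mu = 6 give E_6.

Type E6, Milnor number mu = 6.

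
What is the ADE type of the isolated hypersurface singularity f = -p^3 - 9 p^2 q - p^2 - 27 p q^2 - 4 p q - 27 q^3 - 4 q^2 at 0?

A2

The Hessian of f at 0 is [[-2, -4], [-4, -8]] with rank 1, so corank 1. A Groebner basis of the Jacobian ideal J(f) in C{p,q} is {q^2, p + 2*q}; counting standard monomials gives mu = 2. Corank 1: A-series; mu = 2 gives A_2.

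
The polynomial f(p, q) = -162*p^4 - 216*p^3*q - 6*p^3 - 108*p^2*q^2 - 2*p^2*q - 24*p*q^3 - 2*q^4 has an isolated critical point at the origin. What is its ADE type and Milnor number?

Type D_5, Milnor number mu = 5.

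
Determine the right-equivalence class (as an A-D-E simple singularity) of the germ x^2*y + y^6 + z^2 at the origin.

D_{7}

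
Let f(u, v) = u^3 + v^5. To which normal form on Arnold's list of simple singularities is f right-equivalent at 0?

E_8

The Hessian of f at 0 has rank 0. Corank 2; j^3 = u^3 is a perfect cube, so E-series; the 5-jet and mu = 8 give E_8.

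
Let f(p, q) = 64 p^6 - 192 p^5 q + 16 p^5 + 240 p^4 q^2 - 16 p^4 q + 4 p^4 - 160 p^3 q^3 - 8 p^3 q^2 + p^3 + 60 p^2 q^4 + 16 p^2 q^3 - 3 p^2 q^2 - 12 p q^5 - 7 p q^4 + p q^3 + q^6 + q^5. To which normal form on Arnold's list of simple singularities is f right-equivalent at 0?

The Hessian of f at 0 is [[0, 0], [0, 0]] with rank 0, so corank 2. A Groebner basis of the Jacobian ideal J(f) in C{p,q} is {3*p^2/7 + q^4 + q^3/7, p^3, p^2*q - p^2/7 - q^3/21, -p^2 + p*q^2 - q^3/3}; counting standard monomials gives mu = 7. Corank 2; j^3 = p^3 is a perfect cube, so E-series; the 4-jet and mu = 7 give E_7.

E_{7}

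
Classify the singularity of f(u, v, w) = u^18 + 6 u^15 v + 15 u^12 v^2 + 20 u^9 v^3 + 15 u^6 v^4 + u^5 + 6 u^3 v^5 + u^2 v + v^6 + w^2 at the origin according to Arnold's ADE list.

The Hessian of f at 0 has rank 1. Corank 2; j^3 = u^2*v has shape L^2 M (L != M), so D-series; mu = 7 gives D_7.

D_7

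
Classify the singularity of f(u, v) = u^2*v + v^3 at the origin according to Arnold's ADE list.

D_{4}

The Hessian of f at 0 is [[0, 0], [0, 0]] with rank 0, so corank 2. A Groebner basis of the Jacobian ideal J(f) in C{u,v} is {v^3, u^2 + 3*v^2, u*v}; counting standard monomials gives mu = 4. Corank 2; j^3 = v*(u^2 + v^2) splits into three distinct lines over C (the quadratic factor has nonzero discriminant), so D_4.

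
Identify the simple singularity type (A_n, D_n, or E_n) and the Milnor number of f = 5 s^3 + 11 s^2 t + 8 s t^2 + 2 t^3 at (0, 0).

Type D4, Milnor number mu = 4.

The Hessian of f at 0 is [[0, 0], [0, 0]] with rank 0, so corank 2. A Groebner basis of the Jacobian ideal J(f) in C{s,t} is {t^3, s^2 + 2*t^2, s*t - t^2}; counting standard monomials gives mu = 4. Corank 2; j^3 = (s + t)*(5*s^2 + 6*s*t + 2*t^2) splits into three distinct lines over C (the quadratic factor has nonzero discriminant), so D_4.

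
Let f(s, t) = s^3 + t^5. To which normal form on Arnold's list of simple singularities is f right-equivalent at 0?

E_8

The Hessian of f at 0 has rank 0. Corank 2; j^3 = s^3 is a perfect cube, so E-series; the 5-jet and mu = 8 give E_8.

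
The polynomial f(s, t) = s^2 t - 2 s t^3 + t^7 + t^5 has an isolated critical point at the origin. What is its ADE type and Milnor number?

Type D_{8}, Milnor number mu = 8.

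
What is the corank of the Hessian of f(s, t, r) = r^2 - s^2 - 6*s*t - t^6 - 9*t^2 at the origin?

1

Hessian at 0 has rank 2.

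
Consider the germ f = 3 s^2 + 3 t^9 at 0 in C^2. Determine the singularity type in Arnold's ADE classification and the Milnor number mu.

The Hessian of f at 0 has rank 1. Corank 1: A-series; mu = 8 gives A_8.

Type A_8, Milnor number mu = 8.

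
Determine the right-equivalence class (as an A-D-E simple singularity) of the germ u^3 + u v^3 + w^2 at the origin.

E_{7}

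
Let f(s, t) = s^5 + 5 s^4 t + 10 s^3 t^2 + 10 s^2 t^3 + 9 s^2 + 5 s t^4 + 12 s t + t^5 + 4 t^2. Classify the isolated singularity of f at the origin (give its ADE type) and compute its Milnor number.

Type A_4, Milnor number mu = 4.

The Hessian of f at 0 has rank 1. Corank 1: A-series; mu = 4 gives A_4.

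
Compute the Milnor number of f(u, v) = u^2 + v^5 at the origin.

The Hessian of f at 0 has rank 1. Corank 1: A-series; mu = 4 gives A_4.

4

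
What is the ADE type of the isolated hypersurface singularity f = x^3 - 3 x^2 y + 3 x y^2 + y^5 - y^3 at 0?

E8

The Hessian of f at 0 has rank 0. Corank 2; j^3 = (x - y)^3 is a perfect cube, so E-series; the 5-jet and mu = 8 give E_8.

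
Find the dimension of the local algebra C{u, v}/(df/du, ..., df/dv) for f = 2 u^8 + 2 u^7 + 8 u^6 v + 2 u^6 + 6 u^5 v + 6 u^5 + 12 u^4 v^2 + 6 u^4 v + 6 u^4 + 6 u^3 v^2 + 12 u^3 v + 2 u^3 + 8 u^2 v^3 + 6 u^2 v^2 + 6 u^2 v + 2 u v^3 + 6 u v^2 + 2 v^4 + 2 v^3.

7

The Hessian of f at 0 has rank 0. Corank 2; j^3 = 2*(u + v)^3 is a perfect cube, so E-series; the 4-jet and mu = 7 give E_7.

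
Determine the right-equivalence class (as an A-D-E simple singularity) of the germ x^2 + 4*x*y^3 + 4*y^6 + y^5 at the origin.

A_{4}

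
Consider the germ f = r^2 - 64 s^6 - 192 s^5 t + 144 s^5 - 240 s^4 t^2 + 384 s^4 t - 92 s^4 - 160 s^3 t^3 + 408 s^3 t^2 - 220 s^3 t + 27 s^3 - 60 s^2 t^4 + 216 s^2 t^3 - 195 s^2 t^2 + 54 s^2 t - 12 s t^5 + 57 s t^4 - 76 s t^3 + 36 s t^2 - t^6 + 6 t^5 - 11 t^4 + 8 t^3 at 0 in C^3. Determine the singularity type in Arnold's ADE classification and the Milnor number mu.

The Hessian of f at 0 has rank 1. Corank 2; j^3 = (3*s + 2*t)^3 is a perfect cube, so E-series; the 4-jet and mu = 6 give E_6.

Type E_{6}, Milnor number mu = 6.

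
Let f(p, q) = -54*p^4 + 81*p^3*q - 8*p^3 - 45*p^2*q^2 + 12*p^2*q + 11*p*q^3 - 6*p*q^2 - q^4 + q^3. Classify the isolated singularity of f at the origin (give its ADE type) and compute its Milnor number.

Type E_{7}, Milnor number mu = 7.

The Hessian of f at 0 has rank 0. Corank 2; j^3 = -(2*p - q)^3 is a perfect cube, so E-series; the 4-jet and mu = 7 give E_7.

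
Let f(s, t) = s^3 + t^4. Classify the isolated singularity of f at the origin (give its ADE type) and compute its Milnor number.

Type E_{6}, Milnor number mu = 6.

The Hessian of f at 0 is [[0, 0], [0, 0]] with rank 0, so corank 2. A Groebner basis of the Jacobian ideal J(f) in C{s,t} is {t^3, s^2}; counting standard monomials gives mu = 6. Corank 2; j^3 = s^3 is a perfect cube, so E-series; the 4-jet and mu = 6 give E_6.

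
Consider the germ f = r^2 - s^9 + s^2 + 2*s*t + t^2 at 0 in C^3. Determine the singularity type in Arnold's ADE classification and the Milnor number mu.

The Hessian of f at 0 has rank 2. Corank 1: A-series; mu = 8 gives A_8.

Type A8, Milnor number mu = 8.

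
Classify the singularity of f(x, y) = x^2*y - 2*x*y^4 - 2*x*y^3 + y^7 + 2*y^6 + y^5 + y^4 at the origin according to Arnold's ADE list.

D5

The Hessian of f at 0 has rank 0. Corank 2; j^3 = x^2*y has shape L^2 M (L != M), so D-series; mu = 5 gives D_5.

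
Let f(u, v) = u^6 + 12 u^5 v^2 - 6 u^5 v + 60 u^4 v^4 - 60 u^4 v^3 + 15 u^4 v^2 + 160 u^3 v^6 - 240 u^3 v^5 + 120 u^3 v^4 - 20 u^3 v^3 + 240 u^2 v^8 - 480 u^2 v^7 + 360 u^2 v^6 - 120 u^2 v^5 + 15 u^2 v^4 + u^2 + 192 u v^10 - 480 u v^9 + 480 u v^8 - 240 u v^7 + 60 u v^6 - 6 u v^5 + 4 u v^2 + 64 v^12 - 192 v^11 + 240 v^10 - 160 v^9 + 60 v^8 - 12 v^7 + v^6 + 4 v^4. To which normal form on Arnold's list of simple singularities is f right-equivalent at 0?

The Hessian of f at 0 has rank 1. Corank 1: A-series; mu = 5 gives A_5.

A_5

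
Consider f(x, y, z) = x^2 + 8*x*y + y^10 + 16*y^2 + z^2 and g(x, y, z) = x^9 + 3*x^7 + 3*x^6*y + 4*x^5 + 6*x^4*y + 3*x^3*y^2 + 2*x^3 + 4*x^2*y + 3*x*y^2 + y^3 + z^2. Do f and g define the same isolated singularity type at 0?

The Hessian of f at 0 is [[2, 8, 0], [8, 32, 0], [0, 0, 2]] with rank 2, so corank 1. A Groebner basis of the Jacobian ideal J(f) in C{x,y,z} is {y^9, x + 4*y, z}; counting standard monomials gives mu = 9. Corank 1: A-series; mu = 9 gives A_9. The Hessian of g at 0 is [[0, 0, 0], [0, 0, 0], [0, 0, 2]] with rank 1, so corank 2. A Groebner basis of the Jacobian ideal J(g) in C{x,y,z} is {y^3, x^2 - 3*y^2/2, x*y + 3*y^2/2, z}; counting standard monomials gives mu = 4. Corank 2; j^3 = (x + y)*(2*x^2 + 2*x*y + y^2) splits into three distinct lines over C (the quadratic factor has nonzero discriminant), so D_4. f is A_9 but g is D_4, hence not right-equivalent.

No.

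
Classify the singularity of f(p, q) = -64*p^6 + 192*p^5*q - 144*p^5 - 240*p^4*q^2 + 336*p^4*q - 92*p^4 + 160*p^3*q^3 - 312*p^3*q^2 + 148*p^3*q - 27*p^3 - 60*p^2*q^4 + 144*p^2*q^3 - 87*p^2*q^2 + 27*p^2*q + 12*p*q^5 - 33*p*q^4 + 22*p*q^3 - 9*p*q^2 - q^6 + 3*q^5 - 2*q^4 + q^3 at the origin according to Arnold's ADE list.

The Hessian of f at 0 is [[0, 0], [0, 0]] with rank 0, so corank 2. A Groebner basis of the Jacobian ideal J(f) in C{p,q} is {p^3 + 27*p^2/2 - 9*p*q + 3*q^2/2, p^2*q + 36*p^2 - 24*p*q + 4*q^2, 189*p^2/2 + p*q^2 - 63*p*q + 21*q^2/2, 243*p^2 - 162*p*q + q^3 + 27*q^2}; counting standard monomials gives mu = 6. Corank 2; j^3 = -(3*p - q)^3 is a perfect cube, so E-series; the 4-jet and mu = 6 give E_6.

E_{6}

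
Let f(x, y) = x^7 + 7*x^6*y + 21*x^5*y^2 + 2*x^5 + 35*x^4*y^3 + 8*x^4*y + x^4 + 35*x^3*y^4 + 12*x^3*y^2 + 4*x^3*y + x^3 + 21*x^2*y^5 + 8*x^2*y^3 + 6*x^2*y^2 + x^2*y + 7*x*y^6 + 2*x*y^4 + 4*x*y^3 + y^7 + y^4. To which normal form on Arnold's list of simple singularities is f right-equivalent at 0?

D_{5}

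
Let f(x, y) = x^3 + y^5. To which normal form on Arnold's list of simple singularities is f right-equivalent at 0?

The Hessian of f at 0 has rank 0. Corank 2; j^3 = x^3 is a perfect cube, so E-series; the 5-jet and mu = 8 give E_8.

E_8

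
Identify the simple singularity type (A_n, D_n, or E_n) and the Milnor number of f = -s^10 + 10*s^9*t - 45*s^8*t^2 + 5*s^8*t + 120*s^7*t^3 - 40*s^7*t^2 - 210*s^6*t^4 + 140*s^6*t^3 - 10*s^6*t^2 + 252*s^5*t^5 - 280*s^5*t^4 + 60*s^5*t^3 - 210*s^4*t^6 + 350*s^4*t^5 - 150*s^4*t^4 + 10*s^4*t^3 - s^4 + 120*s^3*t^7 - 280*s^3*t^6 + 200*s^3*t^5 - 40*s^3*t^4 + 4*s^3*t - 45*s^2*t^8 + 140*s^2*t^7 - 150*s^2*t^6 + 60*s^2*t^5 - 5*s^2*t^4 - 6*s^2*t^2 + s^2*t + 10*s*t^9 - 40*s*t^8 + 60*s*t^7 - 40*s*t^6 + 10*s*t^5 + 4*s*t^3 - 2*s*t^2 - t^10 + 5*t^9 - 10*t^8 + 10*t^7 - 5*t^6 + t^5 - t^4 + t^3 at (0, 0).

The Hessian of f at 0 has rank 0. Corank 2; j^3 = t*(s - t)^2 has shape L^2 M (L != M), so D-series; mu = 6 gives D_6.

Type D6, Milnor number mu = 6.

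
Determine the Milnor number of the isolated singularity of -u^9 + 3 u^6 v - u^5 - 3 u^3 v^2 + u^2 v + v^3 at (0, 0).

4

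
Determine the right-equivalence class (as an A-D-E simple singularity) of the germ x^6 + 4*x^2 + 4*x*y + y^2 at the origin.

A_{5}

The Hessian of f at 0 has rank 1. Corank 1: A-series; mu = 5 gives A_5.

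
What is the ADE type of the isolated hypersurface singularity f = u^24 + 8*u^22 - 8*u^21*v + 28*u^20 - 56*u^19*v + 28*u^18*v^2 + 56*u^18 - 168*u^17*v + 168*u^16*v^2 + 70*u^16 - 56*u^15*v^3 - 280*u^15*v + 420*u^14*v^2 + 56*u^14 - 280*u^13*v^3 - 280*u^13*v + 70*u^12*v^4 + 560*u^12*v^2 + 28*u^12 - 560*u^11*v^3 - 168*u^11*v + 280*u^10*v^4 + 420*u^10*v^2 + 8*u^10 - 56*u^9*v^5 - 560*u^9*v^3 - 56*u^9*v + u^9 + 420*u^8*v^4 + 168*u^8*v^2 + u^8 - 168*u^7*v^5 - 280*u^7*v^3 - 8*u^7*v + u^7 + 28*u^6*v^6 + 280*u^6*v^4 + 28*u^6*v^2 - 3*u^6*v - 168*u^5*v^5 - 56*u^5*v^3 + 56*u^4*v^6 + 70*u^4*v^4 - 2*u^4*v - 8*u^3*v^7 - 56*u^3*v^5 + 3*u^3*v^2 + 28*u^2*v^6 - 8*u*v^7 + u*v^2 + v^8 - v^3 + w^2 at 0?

D_{9}

The Hessian of f at 0 has rank 1. Corank 2; j^3 = v^2*(u - v) has shape L^2 M (L != M), so D-series; mu = 9 gives D_9.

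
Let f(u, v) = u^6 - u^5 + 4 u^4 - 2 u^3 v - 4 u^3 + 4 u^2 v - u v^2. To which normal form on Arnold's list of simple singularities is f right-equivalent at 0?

The Hessian of f at 0 has rank 0. Corank 2; j^3 = -u*(2*u - v)^2 has shape L^2 M (L != M), so D-series; mu = 7 gives D_7.

D_7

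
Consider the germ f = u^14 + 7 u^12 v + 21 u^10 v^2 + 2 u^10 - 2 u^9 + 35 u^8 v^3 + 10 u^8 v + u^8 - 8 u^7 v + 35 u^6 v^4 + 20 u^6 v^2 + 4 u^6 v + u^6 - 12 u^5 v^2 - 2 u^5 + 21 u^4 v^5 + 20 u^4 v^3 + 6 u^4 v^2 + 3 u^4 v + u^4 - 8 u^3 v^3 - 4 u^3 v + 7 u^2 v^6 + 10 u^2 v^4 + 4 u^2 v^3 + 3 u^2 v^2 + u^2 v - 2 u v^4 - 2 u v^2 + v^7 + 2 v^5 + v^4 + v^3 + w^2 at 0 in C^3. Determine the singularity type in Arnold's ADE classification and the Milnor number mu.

The Hessian of f at 0 has rank 1. Corank 2; j^3 = v*(u - v)^2 has shape L^2 M (L != M), so D-series; mu = 5 gives D_5.

Type D_{5}, Milnor number mu = 5.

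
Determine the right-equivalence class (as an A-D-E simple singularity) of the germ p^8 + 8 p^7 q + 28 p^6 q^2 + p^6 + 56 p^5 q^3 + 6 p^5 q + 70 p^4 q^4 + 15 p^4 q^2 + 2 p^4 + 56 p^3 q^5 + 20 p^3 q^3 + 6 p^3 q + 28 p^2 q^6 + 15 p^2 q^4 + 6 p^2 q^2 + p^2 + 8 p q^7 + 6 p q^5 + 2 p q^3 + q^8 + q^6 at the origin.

A7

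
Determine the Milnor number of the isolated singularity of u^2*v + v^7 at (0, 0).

8

The Hessian of f at 0 is [[0, 0], [0, 0]] with rank 0, so corank 2. A Groebner basis of the Jacobian ideal J(f) in C{u,v} is {u^2/7 + v^6, u^3, u*v}; counting standard monomials gives mu = 8. Corank 2; j^3 = u^2*v has shape L^2 M (L != M), so D-series; mu = 8 gives D_8.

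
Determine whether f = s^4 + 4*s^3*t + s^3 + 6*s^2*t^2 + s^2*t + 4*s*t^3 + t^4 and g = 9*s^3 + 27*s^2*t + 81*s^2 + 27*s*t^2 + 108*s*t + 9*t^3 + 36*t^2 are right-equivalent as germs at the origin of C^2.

No.

The Hessian of f at 0 is [[0, 0], [0, 0]] with rank 0, so corank 2. A Groebner basis of the Jacobian ideal J(f) in C{s,t} is {s*t^2, -s*t/4 + t^3, s^2 + s*t}; counting standard monomials gives mu = 5. Corank 2; j^3 = s^2*(s + t) has shape L^2 M (L != M), so D-series; mu = 5 gives D_5. The Hessian of g at 0 is [[162, 108], [108, 72]] with rank 1, so corank 1. A Groebner basis of the Jacobian ideal J(g) in C{s,t} is {t^2, s + 2*t/3}; counting standard monomials gives mu = 2. Corank 1: A-series; mu = 2 gives A_2. f is D_5 but g is A_2, hence not right-equivalent.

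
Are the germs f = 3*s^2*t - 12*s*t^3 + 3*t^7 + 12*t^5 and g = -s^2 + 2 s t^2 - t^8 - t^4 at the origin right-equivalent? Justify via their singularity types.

No.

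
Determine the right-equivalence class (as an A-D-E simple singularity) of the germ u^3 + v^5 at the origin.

The Hessian of f at 0 is [[0, 0], [0, 0]] with rank 0, so corank 2. A Groebner basis of the Jacobian ideal J(f) in C{u,v} is {v^4, u^2}; counting standard monomials gives mu = 8. Corank 2; j^3 = u^3 is a perfect cube, so E-series; the 5-jet and mu = 8 give E_8.

E_{8}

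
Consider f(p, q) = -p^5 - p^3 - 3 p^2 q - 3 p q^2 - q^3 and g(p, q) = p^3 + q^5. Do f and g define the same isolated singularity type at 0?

Yes.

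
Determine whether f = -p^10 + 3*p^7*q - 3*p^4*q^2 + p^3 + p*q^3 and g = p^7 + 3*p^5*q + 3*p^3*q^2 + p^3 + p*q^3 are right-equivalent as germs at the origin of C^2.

Yes.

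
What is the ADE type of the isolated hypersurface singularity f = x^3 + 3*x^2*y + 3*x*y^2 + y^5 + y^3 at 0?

E_{8}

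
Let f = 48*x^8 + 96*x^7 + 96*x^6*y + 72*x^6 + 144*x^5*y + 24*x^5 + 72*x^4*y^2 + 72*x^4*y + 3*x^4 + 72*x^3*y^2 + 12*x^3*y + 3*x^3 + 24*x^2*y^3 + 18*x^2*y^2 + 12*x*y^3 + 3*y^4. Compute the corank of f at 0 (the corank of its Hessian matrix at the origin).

The Hessian at 0 is [[0, 0], [0, 0]] of rank 0; hence corank 2.

2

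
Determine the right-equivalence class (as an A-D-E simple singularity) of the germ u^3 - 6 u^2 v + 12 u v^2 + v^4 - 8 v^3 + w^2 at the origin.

The Hessian of f at 0 has rank 1. Corank 2; j^3 = (u - 2*v)^3 is a perfect cube, so E-series; the 4-jet and mu = 6 give E_6.

E6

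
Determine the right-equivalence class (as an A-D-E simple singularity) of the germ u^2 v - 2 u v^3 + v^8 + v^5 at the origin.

D_{9}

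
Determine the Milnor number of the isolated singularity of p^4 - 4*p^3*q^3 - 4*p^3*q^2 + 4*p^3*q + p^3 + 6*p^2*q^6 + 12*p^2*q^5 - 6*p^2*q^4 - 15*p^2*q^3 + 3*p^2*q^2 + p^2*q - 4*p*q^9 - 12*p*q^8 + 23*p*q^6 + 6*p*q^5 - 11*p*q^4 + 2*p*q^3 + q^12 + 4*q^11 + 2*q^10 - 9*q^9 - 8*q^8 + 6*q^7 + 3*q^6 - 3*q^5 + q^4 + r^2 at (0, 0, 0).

5

The Hessian of f at 0 is [[0, 0, 0], [0, 0, 0], [0, 0, 2]] with rank 1, so corank 2. A Groebner basis of the Jacobian ideal J(f) in C{p,q,r} is {p*q^2, -p*q/5 + q^3, p^2 + 4*p*q/5, r}; counting standard monomials gives mu = 5. Corank 2; j^3 = p^2*(p + q) has shape L^2 M (L != M), so D-series; mu = 5 gives D_5.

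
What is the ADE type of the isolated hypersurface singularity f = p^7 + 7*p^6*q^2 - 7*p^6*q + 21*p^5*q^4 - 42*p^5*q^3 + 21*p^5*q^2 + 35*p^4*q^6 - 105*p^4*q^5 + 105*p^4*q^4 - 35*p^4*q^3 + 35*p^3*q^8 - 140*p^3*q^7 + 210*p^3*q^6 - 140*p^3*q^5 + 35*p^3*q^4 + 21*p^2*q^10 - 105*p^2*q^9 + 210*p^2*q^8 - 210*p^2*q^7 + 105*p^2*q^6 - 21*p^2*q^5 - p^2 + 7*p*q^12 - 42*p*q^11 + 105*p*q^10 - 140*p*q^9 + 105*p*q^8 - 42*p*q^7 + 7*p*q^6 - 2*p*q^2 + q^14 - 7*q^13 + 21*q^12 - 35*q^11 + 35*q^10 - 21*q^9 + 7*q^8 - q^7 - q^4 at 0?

The Hessian of f at 0 has rank 1. Corank 1: A-series; mu = 6 gives A_6.

A6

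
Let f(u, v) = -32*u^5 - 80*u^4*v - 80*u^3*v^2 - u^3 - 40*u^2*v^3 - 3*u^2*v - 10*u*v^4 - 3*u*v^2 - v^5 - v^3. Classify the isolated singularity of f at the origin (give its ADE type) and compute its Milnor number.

Type E_{8}, Milnor number mu = 8.

The Hessian of f at 0 is [[0, 0], [0, 0]] with rank 0, so corank 2. A Groebner basis of the Jacobian ideal J(f) in C{u,v} is {v^5, u*v^3 + 7*v^4/8, u^2 + 2*u*v + v^2}; counting standard monomials gives mu = 8. Corank 2; j^3 = -(u + v)^3 is a perfect cube, so E-series; the 5-jet and mu = 8 give E_8.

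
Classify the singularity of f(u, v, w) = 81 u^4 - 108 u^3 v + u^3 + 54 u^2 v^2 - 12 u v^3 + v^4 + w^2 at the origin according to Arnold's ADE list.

E_6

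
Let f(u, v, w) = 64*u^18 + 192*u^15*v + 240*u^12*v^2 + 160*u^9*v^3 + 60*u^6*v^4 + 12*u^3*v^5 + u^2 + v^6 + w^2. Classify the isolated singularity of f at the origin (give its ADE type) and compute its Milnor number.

Type A_{5}, Milnor number mu = 5.

The Hessian of f at 0 has rank 2. Corank 1: A-series; mu = 5 gives A_5.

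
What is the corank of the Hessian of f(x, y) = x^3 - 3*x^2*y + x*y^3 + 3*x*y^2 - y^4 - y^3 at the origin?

Hessian at 0 has rank 0.

2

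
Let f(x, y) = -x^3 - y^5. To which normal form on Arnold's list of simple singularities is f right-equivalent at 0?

The Hessian of f at 0 has rank 0. Corank 2; j^3 = -x^3 is a perfect cube, so E-series; the 5-jet and mu = 8 give E_8.

E_8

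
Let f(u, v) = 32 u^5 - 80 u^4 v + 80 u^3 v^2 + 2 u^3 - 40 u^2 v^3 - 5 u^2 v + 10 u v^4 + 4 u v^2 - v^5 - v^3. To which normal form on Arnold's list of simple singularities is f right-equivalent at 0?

The Hessian of f at 0 is [[0, 0], [0, 0]] with rank 0, so corank 2. A Groebner basis of the Jacobian ideal J(f) in C{u,v} is {-u*v/10 + v^4 + v^2/10, u*v^2 - v^3, u^2 - 3*u*v/2 + v^2/2}; counting standard monomials gives mu = 6. Corank 2; j^3 = (u - v)^2*(2*u - v) has shape L^2 M (L != M), so D-series; mu = 6 gives D_6.

D_{6}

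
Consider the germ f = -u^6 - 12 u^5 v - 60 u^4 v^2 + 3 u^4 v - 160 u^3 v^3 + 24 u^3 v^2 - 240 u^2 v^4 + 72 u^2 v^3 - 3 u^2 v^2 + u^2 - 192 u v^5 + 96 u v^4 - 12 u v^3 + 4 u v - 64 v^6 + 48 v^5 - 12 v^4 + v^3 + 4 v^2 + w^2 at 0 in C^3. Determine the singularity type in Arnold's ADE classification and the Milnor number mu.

The Hessian of f at 0 has rank 2. Corank 1: A-series; mu = 2 gives A_2.

Type A_2, Milnor number mu = 2.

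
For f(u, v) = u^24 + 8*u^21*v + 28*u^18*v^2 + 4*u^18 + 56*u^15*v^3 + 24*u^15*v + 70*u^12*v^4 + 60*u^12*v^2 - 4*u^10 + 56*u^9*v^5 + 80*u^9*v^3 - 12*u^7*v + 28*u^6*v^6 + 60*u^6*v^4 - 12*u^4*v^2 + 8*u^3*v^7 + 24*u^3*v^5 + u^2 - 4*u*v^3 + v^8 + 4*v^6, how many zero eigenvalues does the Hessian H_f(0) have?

1

The Hessian at 0 is [[2, 0], [0, 0]] of rank 1; hence corank 1.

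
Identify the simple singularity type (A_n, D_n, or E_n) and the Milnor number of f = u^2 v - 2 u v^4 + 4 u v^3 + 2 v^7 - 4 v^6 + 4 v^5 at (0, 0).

The Hessian of f at 0 is [[0, 0], [0, 0]] with rank 0, so corank 2. A Groebner basis of the Jacobian ideal J(f) in C{u,v} is {u^2/6 + u*v^3 + 8*u*v^2/3 + 14*u*v/3 + 28*v^3/3, -u*v + v^4 - 2*v^3, u^3 - 4*u^2/3 - 16*u*v^2/3 - 16*u*v/3 - 32*v^3/3, u^2*v - 2*u^2/3 - 20*u*v^2/3 - 32*u*v/3 - 64*v^3/3}; counting standard monomials gives mu = 8. Corank 2; j^3 = u^2*v has shape L^2 M (L != M), so D-series; mu = 8 gives D_8.

Type D_8, Milnor number mu = 8.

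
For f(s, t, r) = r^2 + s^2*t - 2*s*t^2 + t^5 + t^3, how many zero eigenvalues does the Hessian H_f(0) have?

The Hessian at 0 is [[0, 0, 0], [0, 0, 0], [0, 0, 2]] of rank 1; hence corank 2.

2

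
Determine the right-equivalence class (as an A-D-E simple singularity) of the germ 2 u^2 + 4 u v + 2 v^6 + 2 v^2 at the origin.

A_5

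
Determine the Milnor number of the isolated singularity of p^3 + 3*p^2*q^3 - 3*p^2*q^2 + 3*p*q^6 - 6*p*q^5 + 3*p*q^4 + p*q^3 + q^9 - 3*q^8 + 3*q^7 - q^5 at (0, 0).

7

The Hessian of f at 0 has rank 0. Corank 2; j^3 = p^3 is a perfect cube, so E-series; the 4-jet and mu = 7 give E_7.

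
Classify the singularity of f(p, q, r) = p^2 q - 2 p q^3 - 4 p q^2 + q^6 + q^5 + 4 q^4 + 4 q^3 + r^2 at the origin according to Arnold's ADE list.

D_7

The Hessian of f at 0 has rank 1. Corank 2; j^3 = q*(p - 2*q)^2 has shape L^2 M (L != M), so D-series; mu = 7 gives D_7.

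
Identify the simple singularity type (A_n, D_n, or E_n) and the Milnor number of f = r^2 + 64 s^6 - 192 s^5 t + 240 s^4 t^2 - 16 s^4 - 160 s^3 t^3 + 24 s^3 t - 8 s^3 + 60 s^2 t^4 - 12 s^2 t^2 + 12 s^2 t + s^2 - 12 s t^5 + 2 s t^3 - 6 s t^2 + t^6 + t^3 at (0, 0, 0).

Type A_{2}, Milnor number mu = 2.

The Hessian of f at 0 has rank 2. Corank 1: A-series; mu = 2 gives A_2.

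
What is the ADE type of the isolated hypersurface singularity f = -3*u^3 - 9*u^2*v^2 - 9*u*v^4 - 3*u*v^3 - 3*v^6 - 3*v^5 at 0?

The Hessian of f at 0 has rank 0. Corank 2; j^3 = -3*u^3 is a perfect cube, so E-series; the 4-jet and mu = 7 give E_7.

E_{7}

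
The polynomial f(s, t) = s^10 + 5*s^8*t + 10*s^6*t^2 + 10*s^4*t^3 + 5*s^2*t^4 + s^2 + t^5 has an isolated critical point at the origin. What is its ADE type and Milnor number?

The Hessian of f at 0 has rank 1. Corank 1: A-series; mu = 4 gives A_4.

Type A4, Milnor number mu = 4.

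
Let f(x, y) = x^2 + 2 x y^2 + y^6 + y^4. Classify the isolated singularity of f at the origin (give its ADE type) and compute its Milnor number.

Type A_5, Milnor number mu = 5.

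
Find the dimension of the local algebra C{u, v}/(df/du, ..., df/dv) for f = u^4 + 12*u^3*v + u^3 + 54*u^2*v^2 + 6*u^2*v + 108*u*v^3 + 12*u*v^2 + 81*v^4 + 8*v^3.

6

The Hessian of f at 0 has rank 0. Corank 2; j^3 = (u + 2*v)^3 is a perfect cube, so E-series; the 4-jet and mu = 6 give E_6.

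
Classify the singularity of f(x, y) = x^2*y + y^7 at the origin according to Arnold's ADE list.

The Hessian of f at 0 is [[0, 0], [0, 0]] with rank 0, so corank 2. A Groebner basis of the Jacobian ideal J(f) in C{x,y} is {x^2/7 + y^6, x^3, x*y}; counting standard monomials gives mu = 8. Corank 2; j^3 = x^2*y has shape L^2 M (L != M), so D-series; mu = 8 gives D_8.

D_8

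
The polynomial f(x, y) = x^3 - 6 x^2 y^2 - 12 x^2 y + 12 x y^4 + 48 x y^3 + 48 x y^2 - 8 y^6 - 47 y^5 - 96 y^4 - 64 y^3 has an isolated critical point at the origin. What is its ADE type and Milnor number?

The Hessian of f at 0 is [[0, 0], [0, 0]] with rank 0, so corank 2. A Groebner basis of the Jacobian ideal J(f) in C{x,y} is {y^4, x^3 - 12*x^2*y + 12*x^2 - 96*x*y + 128*y^3 + 192*y^2, -x^2/4 + x*y^2 + 2*x*y - 4*y^3 - 4*y^2}; counting standard monomials gives mu = 8. Corank 2; j^3 = (x - 4*y)^3 is a perfect cube, so E-series; the 5-jet and mu = 8 give E_8.

Type E_{8}, Milnor number mu = 8.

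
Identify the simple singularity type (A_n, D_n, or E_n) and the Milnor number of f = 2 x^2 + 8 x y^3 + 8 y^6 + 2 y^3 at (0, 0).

The Hessian of f at 0 is [[4, 0], [0, 0]] with rank 1, so corank 1. A Groebner basis of the Jacobian ideal J(f) in C{x,y} is {y^2, x}; counting standard monomials gives mu = 2. Corank 1: A-series; mu = 2 gives A_2.

Type A_2, Milnor number mu = 2.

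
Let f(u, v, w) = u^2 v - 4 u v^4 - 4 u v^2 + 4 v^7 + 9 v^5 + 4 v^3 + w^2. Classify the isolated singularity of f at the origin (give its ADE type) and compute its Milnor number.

Type D_{6}, Milnor number mu = 6.

The Hessian of f at 0 has rank 1. Corank 2; j^3 = v*(u - 2*v)^2 has shape L^2 M (L != M), so D-series; mu = 6 gives D_6.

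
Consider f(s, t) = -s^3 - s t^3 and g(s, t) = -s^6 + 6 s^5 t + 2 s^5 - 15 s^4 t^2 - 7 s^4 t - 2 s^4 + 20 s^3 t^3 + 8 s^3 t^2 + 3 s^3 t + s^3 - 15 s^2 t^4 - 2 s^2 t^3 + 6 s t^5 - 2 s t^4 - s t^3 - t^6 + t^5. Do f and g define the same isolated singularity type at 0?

Yes.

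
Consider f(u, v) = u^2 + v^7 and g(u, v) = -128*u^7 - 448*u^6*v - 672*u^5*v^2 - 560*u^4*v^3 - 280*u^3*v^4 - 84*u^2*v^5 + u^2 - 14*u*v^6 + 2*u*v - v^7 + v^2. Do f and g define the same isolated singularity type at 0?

The Hessian of f at 0 is [[2, 0], [0, 0]] with rank 1, so corank 1. A Groebner basis of the Jacobian ideal J(f) in C{u,v} is {v^6, u}; counting standard monomials gives mu = 6. Corank 1: A-series; mu = 6 gives A_6. The Hessian of g at 0 is [[2, 2], [2, 2]] with rank 1, so corank 1. A Groebner basis of the Jacobian ideal J(g) in C{u,v} is {v^6, u + v}; counting standard monomials gives mu = 6. Corank 1: A-series; mu = 6 gives A_6. Both have type A_6, hence right-equivalent.

Yes.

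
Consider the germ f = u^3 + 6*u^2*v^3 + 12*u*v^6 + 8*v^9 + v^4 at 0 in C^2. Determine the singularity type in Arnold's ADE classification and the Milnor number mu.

Type E_{6}, Milnor number mu = 6.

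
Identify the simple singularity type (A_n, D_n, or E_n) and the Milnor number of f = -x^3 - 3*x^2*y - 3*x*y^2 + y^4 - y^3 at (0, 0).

Type E6, Milnor number mu = 6.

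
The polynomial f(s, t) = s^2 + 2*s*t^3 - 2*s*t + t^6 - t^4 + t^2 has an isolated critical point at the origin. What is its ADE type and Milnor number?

The Hessian of f at 0 is [[2, -2], [-2, 2]] with rank 1, so corank 1. A Groebner basis of the Jacobian ideal J(f) in C{s,t} is {t^3, s - t}; counting standard monomials gives mu = 3. Corank 1: A-series; mu = 3 gives A_3.

Type A_{3}, Milnor number mu = 3.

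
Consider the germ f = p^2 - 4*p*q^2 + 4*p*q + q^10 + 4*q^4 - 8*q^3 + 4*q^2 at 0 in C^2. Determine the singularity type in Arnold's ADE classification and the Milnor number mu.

Type A_{9}, Milnor number mu = 9.

The Hessian of f at 0 has rank 1. Corank 1: A-series; mu = 9 gives A_9.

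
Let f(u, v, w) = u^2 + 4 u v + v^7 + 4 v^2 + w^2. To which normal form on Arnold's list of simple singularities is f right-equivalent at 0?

The Hessian of f at 0 is [[2, 4, 0], [4, 8, 0], [0, 0, 2]] with rank 2, so corank 1. A Groebner basis of the Jacobian ideal J(f) in C{u,v,w} is {v^6, u + 2*v, w}; counting standard monomials gives mu = 6. Corank 1: A-series; mu = 6 gives A_6.

A_{6}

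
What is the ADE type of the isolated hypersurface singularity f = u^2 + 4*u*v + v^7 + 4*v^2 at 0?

A_{6}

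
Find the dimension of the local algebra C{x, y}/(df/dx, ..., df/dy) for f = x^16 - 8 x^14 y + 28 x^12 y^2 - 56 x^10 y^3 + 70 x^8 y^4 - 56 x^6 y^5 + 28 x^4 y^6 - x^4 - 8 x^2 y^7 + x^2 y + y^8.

9

The Hessian of f at 0 has rank 0. Corank 2; j^3 = x^2*y has shape L^2 M (L != M), so D-series; mu = 9 gives D_9.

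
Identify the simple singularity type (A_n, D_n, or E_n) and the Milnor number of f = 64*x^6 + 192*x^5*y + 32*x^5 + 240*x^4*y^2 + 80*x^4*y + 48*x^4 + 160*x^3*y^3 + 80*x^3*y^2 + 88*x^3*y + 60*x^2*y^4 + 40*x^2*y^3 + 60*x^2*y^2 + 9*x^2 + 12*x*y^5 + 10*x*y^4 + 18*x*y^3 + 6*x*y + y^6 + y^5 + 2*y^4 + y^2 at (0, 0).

Type A4, Milnor number mu = 4.

The Hessian of f at 0 is [[18, 6], [6, 2]] with rank 1, so corank 1. A Groebner basis of the Jacobian ideal J(f) in C{x,y} is {81*x + y^3 + 27*y, x^2 - y^2/9, x*y + y^2/3}; counting standard monomials gives mu = 4. Corank 1: A-series; mu = 4 gives A_4.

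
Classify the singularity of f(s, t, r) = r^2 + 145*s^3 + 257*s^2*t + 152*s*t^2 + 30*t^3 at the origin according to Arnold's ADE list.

D_{4}

The Hessian of f at 0 has rank 1. Corank 2; j^3 = (5*s + 3*t)*(29*s^2 + 34*s*t + 10*t^2) splits into three distinct lines over C (the quadratic factor has nonzero discriminant), so D_4.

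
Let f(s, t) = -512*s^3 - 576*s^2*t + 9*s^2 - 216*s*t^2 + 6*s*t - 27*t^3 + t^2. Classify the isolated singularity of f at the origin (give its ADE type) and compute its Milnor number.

Type A_2, Milnor number mu = 2.

The Hessian of f at 0 is [[18, 6], [6, 2]] with rank 1, so corank 1. A Groebner basis of the Jacobian ideal J(f) in C{s,t} is {t^2, s + t/3}; counting standard monomials gives mu = 2. Corank 1: A-series; mu = 2 gives A_2.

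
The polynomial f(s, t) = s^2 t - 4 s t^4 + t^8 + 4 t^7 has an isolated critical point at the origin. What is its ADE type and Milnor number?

The Hessian of f at 0 has rank 0. Corank 2; j^3 = s^2*t has shape L^2 M (L != M), so D-series; mu = 9 gives D_9.

Type D_9, Milnor number mu = 9.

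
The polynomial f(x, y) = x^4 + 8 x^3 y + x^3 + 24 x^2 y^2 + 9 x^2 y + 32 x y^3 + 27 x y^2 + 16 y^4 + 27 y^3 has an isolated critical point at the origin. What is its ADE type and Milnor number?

The Hessian of f at 0 is [[0, 0], [0, 0]] with rank 0, so corank 2. A Groebner basis of the Jacobian ideal J(f) in C{x,y} is {y^4, x*y^2 + 8*y^3/3, x^2 + 6*x*y + 9*y^2}; counting standard monomials gives mu = 6. Corank 2; j^3 = (x + 3*y)^3 is a perfect cube, so E-series; the 4-jet and mu = 6 give E_6.

Type E_6, Milnor number mu = 6.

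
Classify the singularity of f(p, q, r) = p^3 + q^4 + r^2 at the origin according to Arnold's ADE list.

E_{6}

The Hessian of f at 0 is [[0, 0, 0], [0, 0, 0], [0, 0, 2]] with rank 1, so corank 2. A Groebner basis of the Jacobian ideal J(f) in C{p,q,r} is {q^3, p^2, r}; counting standard monomials gives mu = 6. Corank 2; j^3 = p^3 is a perfect cube, so E-series; the 4-jet and mu = 6 give E_6.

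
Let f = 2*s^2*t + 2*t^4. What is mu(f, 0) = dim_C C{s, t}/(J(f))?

5

The Hessian of f at 0 has rank 0. Corank 2; j^3 = 2*s^2*t has shape L^2 M (L != M), so D-series; mu = 5 gives D_5.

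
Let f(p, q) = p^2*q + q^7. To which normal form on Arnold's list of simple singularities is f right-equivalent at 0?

The Hessian of f at 0 has rank 0. Corank 2; j^3 = p^2*q has shape L^2 M (L != M), so D-series; mu = 8 gives D_8.

D_{8}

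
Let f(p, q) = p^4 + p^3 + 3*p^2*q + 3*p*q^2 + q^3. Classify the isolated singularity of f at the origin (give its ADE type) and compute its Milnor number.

Type E_{6}, Milnor number mu = 6.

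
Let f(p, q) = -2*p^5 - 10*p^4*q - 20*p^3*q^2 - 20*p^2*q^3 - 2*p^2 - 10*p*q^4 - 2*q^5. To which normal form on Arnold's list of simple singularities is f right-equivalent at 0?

A4

The Hessian of f at 0 is [[-4, 0], [0, 0]] with rank 1, so corank 1. A Groebner basis of the Jacobian ideal J(f) in C{p,q} is {q^4, p}; counting standard monomials gives mu = 4. Corank 1: A-series; mu = 4 gives A_4.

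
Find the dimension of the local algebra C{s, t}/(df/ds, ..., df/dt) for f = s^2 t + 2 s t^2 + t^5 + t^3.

6

The Hessian of f at 0 is [[0, 0], [0, 0]] with rank 0, so corank 2. A Groebner basis of the Jacobian ideal J(f) in C{s,t} is {s^2/5 + t^4 - t^2/5, s^3 + t^3, s*t + t^2}; counting standard monomials gives mu = 6. Corank 2; j^3 = t*(s + t)^2 has shape L^2 M (L != M), so D-series; mu = 6 gives D_6.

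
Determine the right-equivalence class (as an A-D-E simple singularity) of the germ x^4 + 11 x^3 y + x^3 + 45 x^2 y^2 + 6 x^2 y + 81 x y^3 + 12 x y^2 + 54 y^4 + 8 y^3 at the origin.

The Hessian of f at 0 is [[0, 0], [0, 0]] with rank 0, so corank 2. A Groebner basis of the Jacobian ideal J(f) in C{x,y} is {3*x^2 + 12*x*y + y^4 + y^3 + 12*y^2, x^3 + 30*x^2 + 120*x*y + 18*y^3 + 120*y^2, x^2*y - 9*x^2 - 36*x*y - 7*y^3 - 36*y^2, 2*x^2 + x*y^2 + 8*x*y + 8*y^3/3 + 8*y^2}; counting standard monomials gives mu = 7. Corank 2; j^3 = (x + 2*y)^3 is a perfect cube, so E-series; the 4-jet and mu = 7 give E_7.

E7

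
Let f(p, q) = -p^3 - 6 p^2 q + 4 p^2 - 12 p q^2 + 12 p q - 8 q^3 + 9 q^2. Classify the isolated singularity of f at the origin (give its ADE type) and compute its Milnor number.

The Hessian of f at 0 has rank 1. Corank 1: A-series; mu = 2 gives A_2.

Type A_{2}, Milnor number mu = 2.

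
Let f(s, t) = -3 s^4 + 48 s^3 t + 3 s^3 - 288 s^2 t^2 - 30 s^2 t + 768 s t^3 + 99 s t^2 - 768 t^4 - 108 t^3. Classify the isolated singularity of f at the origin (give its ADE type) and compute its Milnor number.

Type D_{5}, Milnor number mu = 5.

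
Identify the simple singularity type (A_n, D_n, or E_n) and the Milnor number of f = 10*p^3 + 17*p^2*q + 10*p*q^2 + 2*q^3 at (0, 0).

Type D_4, Milnor number mu = 4.

The Hessian of f at 0 is [[0, 0], [0, 0]] with rank 0, so corank 2. A Groebner basis of the Jacobian ideal J(f) in C{p,q} is {q^3, p^2 - 2*q^2/11, p*q + 5*q^2/11}; counting standard monomials gives mu = 4. Corank 2; j^3 = (2*p + q)*(5*p^2 + 6*p*q + 2*q^2) splits into three distinct lines over C (the quadratic factor has nonzero discriminant), so D_4.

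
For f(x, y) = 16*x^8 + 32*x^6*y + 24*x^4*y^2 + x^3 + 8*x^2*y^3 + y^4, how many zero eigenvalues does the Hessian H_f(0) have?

2

The Hessian at 0 is [[0, 0], [0, 0]] of rank 0; hence corank 2.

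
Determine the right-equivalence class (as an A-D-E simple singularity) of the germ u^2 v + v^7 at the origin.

The Hessian of f at 0 is [[0, 0], [0, 0]] with rank 0, so corank 2. A Groebner basis of the Jacobian ideal J(f) in C{u,v} is {u^2/7 + v^6, u^3, u*v}; counting standard monomials gives mu = 8. Corank 2; j^3 = u^2*v has shape L^2 M (L != M), so D-series; mu = 8 gives D_8.

D8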